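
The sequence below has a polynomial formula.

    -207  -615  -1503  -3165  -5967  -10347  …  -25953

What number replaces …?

-16815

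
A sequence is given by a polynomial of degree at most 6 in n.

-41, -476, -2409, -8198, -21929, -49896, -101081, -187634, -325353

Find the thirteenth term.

First differences: -435 , -1933 , -5789 , -13731 , -27967 , -51185 , -86553 , -137719
Second differences: -1498 , -3856 , -7942 , -14236 , -23218 , -35368 , -51166
Third differences: -2358 , -4086 , -6294 , -8982 , -12150 , -15798
Fourth differences: -1728 , -2208 , -2688 , -3168 , -3648
Fifth differences: -480 , -480 , -480 , -480
Fifth differences constant at -480.
-3648 − 480 = -4128;  -15798 − 4128 = -19926;  -51166 − 19926 = -71092;  -137719 − 71092 = -208811;  -325353 − 208811 = -534164
-4128 − 480 = -4608;  -19926 − 4608 = -24534;  -71092 − 24534 = -95626;  -208811 − 95626 = -304437;  -534164 − 304437 = -838601
-4608 − 480 = -5088;  -24534 − 5088 = -29622;  -95626 − 29622 = -125248;  -304437 − 125248 = -429685;  -838601 − 429685 = -1268286
-5088 − 480 = -5568;  -29622 − 5568 = -35190;  -125248 − 35190 = -160438;  -429685 − 160438 = -590123;  -1268286 − 590123 = -1858409

-1858409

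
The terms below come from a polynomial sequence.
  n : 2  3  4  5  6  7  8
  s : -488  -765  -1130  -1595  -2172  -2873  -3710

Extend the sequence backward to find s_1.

D1: -277  -365  -465  -577  -701  -837
D2: -88  -100  -112  -124  -136
D3: -12  -12  -12  -12
The third differences are constant at -12.
Work back: -88 + 12 = -76;  -277 + 76 = -201;  -488 + 201 = -287

-287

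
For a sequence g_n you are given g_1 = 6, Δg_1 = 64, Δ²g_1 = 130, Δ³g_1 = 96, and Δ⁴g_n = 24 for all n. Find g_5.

Build the table forward from the leading diagonal:
D4: 24, 24, 24, 24, 24
D3: 96, 120, 144, 168, 192
D2: 130, 226, 346, 490, 658
D1: 64, 194, 420, 766, 1256
g: 6, 70, 264, 684, 1450

1450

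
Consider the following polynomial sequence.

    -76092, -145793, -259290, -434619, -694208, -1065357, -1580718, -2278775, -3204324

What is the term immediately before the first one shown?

D1: -69701  -113497  -175329  -259589  -371149  -515361  -698057  -925549
D2: -43796  -61832  -84260  -111560  -144212  -182696  -227492
D3: -18036  -22428  -27300  -32652  -38484  -44796
D4: -4392  -4872  -5352  -5832  -6312
D5: -480  -480  -480  -480
The fifth differences are constant at -480.
Work back: -4392 + 480 = -3912;  -18036 + 3912 = -14124;  -43796 + 14124 = -29672;  -69701 + 29672 = -40029;  -76092 + 40029 = -36063

-36063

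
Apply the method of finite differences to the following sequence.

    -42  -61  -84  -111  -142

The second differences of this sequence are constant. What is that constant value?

D1: -19, -23, -27, -31
D2: -4, -4, -4

-4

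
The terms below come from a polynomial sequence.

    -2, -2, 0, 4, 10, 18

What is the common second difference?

2

D1: 0, 2, 4, 6, 8
D2: 2, 2, 2, 2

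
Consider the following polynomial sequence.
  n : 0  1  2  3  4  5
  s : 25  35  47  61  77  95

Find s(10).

215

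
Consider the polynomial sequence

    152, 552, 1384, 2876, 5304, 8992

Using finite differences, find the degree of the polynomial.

D1: 400, 832, 1492, 2428, 3688
D2: 432, 660, 936, 1260
D3: 228, 276, 324
D4: 48, 48
The fourth differences are constant, so the polynomial has degree 4.

4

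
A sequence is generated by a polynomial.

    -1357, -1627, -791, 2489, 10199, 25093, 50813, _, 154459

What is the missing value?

92009

Using the first 7 terms:
First differences: -270, 836, 3280, 7710, 14894, 25720
Second differences: 1106, 2444, 4430, 7184, 10826
Third differences: 1338, 1986, 2754, 3642
Fourth differences: 648, 768, 888
Fifth differences: 120, 120
Constant fifth difference = 120.
Extend forward: 888 + 120 = 1008;  3642 + 1008 = 4650;  10826 + 4650 = 15476;  25720 + 15476 = 41196;  50813 + 41196 = 92009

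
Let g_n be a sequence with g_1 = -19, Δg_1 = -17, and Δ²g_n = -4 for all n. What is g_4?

Build the table forward from the leading diagonal:
Δ²: -4  -4  -4  -4
Δ: -17  -21  -25  -29
g: -19  -36  -57  -82

-82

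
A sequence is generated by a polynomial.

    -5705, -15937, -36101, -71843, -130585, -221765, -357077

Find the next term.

-10232  -20164  -35742  -58742  -91180  -135312
-9932  -15578  -23000  -32438  -44132
-5646  -7422  -9438  -11694
-1776  -2016  -2256
-240  -240
Constant fifth difference = -240, so extend:
-2256 − 240 = -2496;  -11694 − 2496 = -14190;  -44132 − 14190 = -58322;  -135312 − 58322 = -193634;  -357077 − 193634 = -550711

-550711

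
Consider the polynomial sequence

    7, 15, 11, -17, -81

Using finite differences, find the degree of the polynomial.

3

D1: 8, -4, -28, -64
D2: -12, -24, -36
D3: -12, -12
The third differences are constant, so the polynomial has degree 3.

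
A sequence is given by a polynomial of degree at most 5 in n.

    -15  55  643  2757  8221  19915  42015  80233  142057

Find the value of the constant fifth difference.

240

Δ: 70, 588, 2114, 5464, 11694, 22100, 38218, 61824
Δ²: 518, 1526, 3350, 6230, 10406, 16118, 23606
Δ³: 1008, 1824, 2880, 4176, 5712, 7488
Δ⁴: 816, 1056, 1296, 1536, 1776
Δ⁵: 240, 240, 240, 240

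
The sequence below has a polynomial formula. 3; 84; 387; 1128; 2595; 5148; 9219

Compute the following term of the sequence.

15312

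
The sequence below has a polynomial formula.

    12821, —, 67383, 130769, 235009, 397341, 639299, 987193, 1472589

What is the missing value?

Using the last 7 terms:
First differences: 63386, 104240, 162332, 241958, 347894, 485396
Second differences: 40854, 58092, 79626, 105936, 137502
Third differences: 17238, 21534, 26310, 31566
Fourth differences: 4296, 4776, 5256
Fifth differences: 480, 480
Constant fifth difference = 480.
Extend backward: 4296 − 480 = 3816;  17238 − 3816 = 13422;  40854 − 13422 = 27432;  63386 − 27432 = 35954;  67383 − 35954 = 31429

31429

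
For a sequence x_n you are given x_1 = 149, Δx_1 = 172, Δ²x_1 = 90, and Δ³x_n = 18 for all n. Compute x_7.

2891

Build the table forward from the leading diagonal:
D3: 18  18  18  18  18  18  18
D2: 90  108  126  144  162  180  198
D1: 172  262  370  496  640  802  982
x: 149  321  583  953  1449  2089  2891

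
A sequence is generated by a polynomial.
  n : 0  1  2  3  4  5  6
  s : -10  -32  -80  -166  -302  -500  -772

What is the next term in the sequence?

-22, -48, -86, -136, -198, -272
-26, -38, -50, -62, -74
-12, -12, -12, -12
Constant third difference = -12, so extend:
-74 − 12 = -86;  -272 − 86 = -358;  -772 − 358 = -1130

-1130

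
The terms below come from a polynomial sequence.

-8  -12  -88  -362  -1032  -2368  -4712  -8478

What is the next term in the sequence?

Δ: -4  -76  -274  -670  -1336  -2344  -3766
Δ²: -72  -198  -396  -666  -1008  -1422
Δ³: -126  -198  -270  -342  -414
Δ⁴: -72  -72  -72  -72
The fourth differences are constant (-72).
-414 − 72 = -486;  -1422 − 486 = -1908;  -3766 − 1908 = -5674;  -8478 − 5674 = -14152

-14152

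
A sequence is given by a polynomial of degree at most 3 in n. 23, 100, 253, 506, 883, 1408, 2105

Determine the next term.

2998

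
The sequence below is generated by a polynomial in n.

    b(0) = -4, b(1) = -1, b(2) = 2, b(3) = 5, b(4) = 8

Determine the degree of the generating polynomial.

D1: 3, 3, 3, 3
The first differences are constant, so the polynomial has degree 1.

1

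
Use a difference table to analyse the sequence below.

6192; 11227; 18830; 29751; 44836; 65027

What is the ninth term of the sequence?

167096

Δ: 5035, 7603, 10921, 15085, 20191
Δ²: 2568, 3318, 4164, 5106
Δ³: 750, 846, 942
Δ⁴: 96, 96
Fourth differences constant at 96.
942 + 96 = 1038;  5106 + 1038 = 6144;  20191 + 6144 = 26335;  65027 + 26335 = 91362
1038 + 96 = 1134;  6144 + 1134 = 7278;  26335 + 7278 = 33613;  91362 + 33613 = 124975
1134 + 96 = 1230;  7278 + 1230 = 8508;  33613 + 8508 = 42121;  124975 + 42121 = 167096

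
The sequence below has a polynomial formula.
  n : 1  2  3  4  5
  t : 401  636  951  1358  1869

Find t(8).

4146

First differences: 235, 315, 407, 511
Second differences: 80, 92, 104
Third differences: 12, 12
Third differences constant at 12.
104 + 12 = 116;  511 + 116 = 627;  1869 + 627 = 2496
116 + 12 = 128;  627 + 128 = 755;  2496 + 755 = 3251
128 + 12 = 140;  755 + 140 = 895;  3251 + 895 = 4146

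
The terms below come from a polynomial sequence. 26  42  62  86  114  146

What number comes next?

First differences: 16 , 20 , 24 , 28 , 32
Second differences: 4 , 4 , 4 , 4
The second differences are constant (4).
32 + 4 = 36;  146 + 36 = 182

182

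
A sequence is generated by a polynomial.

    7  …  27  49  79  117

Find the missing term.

13

Using the last 4 terms:
Δ: 22, 30, 38
Δ²: 8, 8
Constant second difference = 8.
Extend backward: 22 − 8 = 14;  27 − 14 = 13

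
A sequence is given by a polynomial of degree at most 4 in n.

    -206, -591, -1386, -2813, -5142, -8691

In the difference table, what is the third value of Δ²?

Δ: -385, -795, -1427, -2329, -3549
Δ²: -410, -632, -902, -1220
Δ³: -222, -270, -318
Δ⁴: -48, -48

-902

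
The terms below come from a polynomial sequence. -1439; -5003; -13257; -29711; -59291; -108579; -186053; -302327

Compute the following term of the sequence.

-470391

-3564  -8254  -16454  -29580  -49288  -77474  -116274
-4690  -8200  -13126  -19708  -28186  -38800
-3510  -4926  -6582  -8478  -10614
-1416  -1656  -1896  -2136
-240  -240  -240
Fifth differences constant at -240.
-2136 − 240 = -2376;  -10614 − 2376 = -12990;  -38800 − 12990 = -51790;  -116274 − 51790 = -168064;  -302327 − 168064 = -470391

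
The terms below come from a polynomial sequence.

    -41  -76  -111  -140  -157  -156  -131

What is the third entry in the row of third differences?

6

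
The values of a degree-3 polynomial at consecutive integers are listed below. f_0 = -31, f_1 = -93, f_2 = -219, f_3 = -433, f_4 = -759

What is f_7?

Δ: -62, -126, -214, -326
Δ²: -64, -88, -112
Δ³: -24, -24
The third differences are constant (-24).
-112 − 24 = -136;  -326 − 136 = -462;  -759 − 462 = -1221
-136 − 24 = -160;  -462 − 160 = -622;  -1221 − 622 = -1843
-160 − 24 = -184;  -622 − 184 = -806;  -1843 − 806 = -2649

-2649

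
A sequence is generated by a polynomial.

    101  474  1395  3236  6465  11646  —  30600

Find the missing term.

19439

Using the first 6 terms:
Δ: 373, 921, 1841, 3229, 5181
Δ²: 548, 920, 1388, 1952
Δ³: 372, 468, 564
Δ⁴: 96, 96
Constant fourth difference = 96.
Extend forward: 564 + 96 = 660;  1952 + 660 = 2612;  5181 + 2612 = 7793;  11646 + 7793 = 19439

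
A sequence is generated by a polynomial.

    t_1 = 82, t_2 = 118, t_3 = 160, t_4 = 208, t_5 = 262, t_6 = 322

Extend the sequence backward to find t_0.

36, 42, 48, 54, 60
6, 6, 6, 6
The second differences are constant at 6.
Work back: 36 − 6 = 30;  82 − 30 = 52

52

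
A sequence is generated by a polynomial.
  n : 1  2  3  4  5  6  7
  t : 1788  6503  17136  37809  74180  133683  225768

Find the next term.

4715, 10633, 20673, 36371, 59503, 92085
5918, 10040, 15698, 23132, 32582
4122, 5658, 7434, 9450
1536, 1776, 2016
240, 240
Constant fifth difference = 240, so extend:
2016 + 240 = 2256;  9450 + 2256 = 11706;  32582 + 11706 = 44288;  92085 + 44288 = 136373;  225768 + 136373 = 362141

362141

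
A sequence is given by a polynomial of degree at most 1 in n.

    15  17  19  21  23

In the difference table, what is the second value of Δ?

2

Δ: 2, 2, 2, 2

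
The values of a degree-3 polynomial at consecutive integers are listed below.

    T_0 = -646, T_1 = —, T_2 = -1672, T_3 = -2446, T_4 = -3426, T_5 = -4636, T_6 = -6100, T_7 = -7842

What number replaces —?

-1080

Using the last 6 terms:
First differences: -774, -980, -1210, -1464, -1742
Second differences: -206, -230, -254, -278
Third differences: -24, -24, -24
Constant third difference = -24.
Extend backward: -206 + 24 = -182;  -774 + 182 = -592;  -1672 + 592 = -1080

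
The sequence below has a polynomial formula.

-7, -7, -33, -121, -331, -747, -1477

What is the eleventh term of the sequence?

-10537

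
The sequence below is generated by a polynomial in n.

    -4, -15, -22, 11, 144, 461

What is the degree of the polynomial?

D1: -11, -7, 33, 133, 317
D2: 4, 40, 100, 184
D3: 36, 60, 84
D4: 24, 24
The fourth differences are constant, so the polynomial has degree 4.

4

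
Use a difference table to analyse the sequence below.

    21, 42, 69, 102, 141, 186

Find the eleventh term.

501

21, 27, 33, 39, 45
6, 6, 6, 6
Constant second difference = 6, so extend:
45 + 6 = 51;  186 + 51 = 237
51 + 6 = 57;  237 + 57 = 294
57 + 6 = 63;  294 + 63 = 357
63 + 6 = 69;  357 + 69 = 426
69 + 6 = 75;  426 + 75 = 501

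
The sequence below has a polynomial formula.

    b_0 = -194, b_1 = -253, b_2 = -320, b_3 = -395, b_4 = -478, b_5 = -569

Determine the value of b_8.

-890

First differences: -59 , -67 , -75 , -83 , -91
Second differences: -8 , -8 , -8 , -8
Constant second difference = -8, so extend:
-91 − 8 = -99;  -569 − 99 = -668
-99 − 8 = -107;  -668 − 107 = -775
-107 − 8 = -115;  -775 − 115 = -890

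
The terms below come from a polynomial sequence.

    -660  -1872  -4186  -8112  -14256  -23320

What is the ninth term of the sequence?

-76492

-1212 , -2314 , -3926 , -6144 , -9064
-1102 , -1612 , -2218 , -2920
-510 , -606 , -702
-96 , -96
Constant fourth difference = -96, so extend:
-702 − 96 = -798;  -2920 − 798 = -3718;  -9064 − 3718 = -12782;  -23320 − 12782 = -36102
-798 − 96 = -894;  -3718 − 894 = -4612;  -12782 − 4612 = -17394;  -36102 − 17394 = -53496
-894 − 96 = -990;  -4612 − 990 = -5602;  -17394 − 5602 = -22996;  -53496 − 22996 = -76492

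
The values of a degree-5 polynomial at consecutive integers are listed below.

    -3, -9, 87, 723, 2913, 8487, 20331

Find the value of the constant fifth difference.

First differences: -6, 96, 636, 2190, 5574, 11844
Second differences: 102, 540, 1554, 3384, 6270
Third differences: 438, 1014, 1830, 2886
Fourth differences: 576, 816, 1056
Fifth differences: 240, 240

240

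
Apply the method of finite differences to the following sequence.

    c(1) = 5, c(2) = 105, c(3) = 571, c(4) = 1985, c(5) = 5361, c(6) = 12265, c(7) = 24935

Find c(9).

First differences: 100  466  1414  3376  6904  12670
Second differences: 366  948  1962  3528  5766
Third differences: 582  1014  1566  2238
Fourth differences: 432  552  672
Fifth differences: 120  120
The fifth differences are constant (120).
672 + 120 = 792;  2238 + 792 = 3030;  5766 + 3030 = 8796;  12670 + 8796 = 21466;  24935 + 21466 = 46401
792 + 120 = 912;  3030 + 912 = 3942;  8796 + 3942 = 12738;  21466 + 12738 = 34204;  46401 + 34204 = 80605

80605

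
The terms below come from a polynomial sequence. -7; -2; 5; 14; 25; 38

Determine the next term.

53

D1: 5  7  9  11  13
D2: 2  2  2  2
Second differences constant at 2.
13 + 2 = 15;  38 + 15 = 53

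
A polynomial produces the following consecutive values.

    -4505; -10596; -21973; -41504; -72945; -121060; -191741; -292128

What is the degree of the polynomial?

Δ: -6091, -11377, -19531, -31441, -48115, -70681, -100387
Δ²: -5286, -8154, -11910, -16674, -22566, -29706
Δ³: -2868, -3756, -4764, -5892, -7140
Δ⁴: -888, -1008, -1128, -1248
Δ⁵: -120, -120, -120
The fifth differences are constant, so the polynomial has degree 5.

5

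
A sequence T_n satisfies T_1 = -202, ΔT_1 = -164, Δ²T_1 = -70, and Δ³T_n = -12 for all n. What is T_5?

Build the table forward from the leading diagonal:
Δ³: -12, -12, -12, -12, -12
Δ²: -70, -82, -94, -106, -118
Δ: -164, -234, -316, -410, -516
T: -202, -366, -600, -916, -1326

-1326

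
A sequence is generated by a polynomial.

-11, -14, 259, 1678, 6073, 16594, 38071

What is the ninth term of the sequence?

143773

D1: -3, 273, 1419, 4395, 10521, 21477
D2: 276, 1146, 2976, 6126, 10956
D3: 870, 1830, 3150, 4830
D4: 960, 1320, 1680
D5: 360, 360
The fifth differences are constant (360).
1680 + 360 = 2040;  4830 + 2040 = 6870;  10956 + 6870 = 17826;  21477 + 17826 = 39303;  38071 + 39303 = 77374
2040 + 360 = 2400;  6870 + 2400 = 9270;  17826 + 9270 = 27096;  39303 + 27096 = 66399;  77374 + 66399 = 143773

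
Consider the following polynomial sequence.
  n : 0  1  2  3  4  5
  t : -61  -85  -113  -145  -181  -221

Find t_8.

-365

Δ: -24  -28  -32  -36  -40
Δ²: -4  -4  -4  -4
The second differences are constant (-4).
-40 − 4 = -44;  -221 − 44 = -265
-44 − 4 = -48;  -265 − 48 = -313
-48 − 4 = -52;  -313 − 52 = -365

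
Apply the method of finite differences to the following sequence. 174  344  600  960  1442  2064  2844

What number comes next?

3800

D1: 170 , 256 , 360 , 482 , 622 , 780
D2: 86 , 104 , 122 , 140 , 158
D3: 18 , 18 , 18 , 18
Third differences constant at 18.
158 + 18 = 176;  780 + 176 = 956;  2844 + 956 = 3800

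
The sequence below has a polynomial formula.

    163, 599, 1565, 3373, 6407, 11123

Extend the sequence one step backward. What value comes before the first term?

17

Δ: 436, 966, 1808, 3034, 4716
Δ²: 530, 842, 1226, 1682
Δ³: 312, 384, 456
Δ⁴: 72, 72
The fourth differences are constant at 72.
Work back: 312 − 72 = 240;  530 − 240 = 290;  436 − 290 = 146;  163 − 146 = 17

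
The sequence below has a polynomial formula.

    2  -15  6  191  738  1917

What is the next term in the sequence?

4070

Δ: -17  21  185  547  1179
Δ²: 38  164  362  632
Δ³: 126  198  270
Δ⁴: 72  72
Fourth differences constant at 72.
270 + 72 = 342;  632 + 342 = 974;  1179 + 974 = 2153;  1917 + 2153 = 4070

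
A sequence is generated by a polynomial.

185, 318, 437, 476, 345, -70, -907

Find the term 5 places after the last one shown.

133, 119, 39, -131, -415, -837
-14, -80, -170, -284, -422
-66, -90, -114, -138
-24, -24, -24
Fourth differences constant at -24.
-138 − 24 = -162;  -422 − 162 = -584;  -837 − 584 = -1421;  -907 − 1421 = -2328
-162 − 24 = -186;  -584 − 186 = -770;  -1421 − 770 = -2191;  -2328 − 2191 = -4519
-186 − 24 = -210;  -770 − 210 = -980;  -2191 − 980 = -3171;  -4519 − 3171 = -7690
-210 − 24 = -234;  -980 − 234 = -1214;  -3171 − 1214 = -4385;  -7690 − 4385 = -12075
-234 − 24 = -258;  -1214 − 258 = -1472;  -4385 − 1472 = -5857;  -12075 − 5857 = -17932

-17932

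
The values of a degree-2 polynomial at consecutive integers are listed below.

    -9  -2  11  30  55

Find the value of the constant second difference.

6

Δ: 7, 13, 19, 25
Δ²: 6, 6, 6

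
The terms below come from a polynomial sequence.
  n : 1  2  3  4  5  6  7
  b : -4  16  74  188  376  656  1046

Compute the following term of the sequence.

1564

D1: 20, 58, 114, 188, 280, 390
D2: 38, 56, 74, 92, 110
D3: 18, 18, 18, 18
Third differences constant at 18.
110 + 18 = 128;  390 + 128 = 518;  1046 + 518 = 1564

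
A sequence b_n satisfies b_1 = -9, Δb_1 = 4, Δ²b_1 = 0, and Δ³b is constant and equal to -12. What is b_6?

Build the table forward from the leading diagonal:
Third differences: -12, -12, -12, -12, -12, -12
Second differences: 0, -12, -24, -36, -48, -60
First differences: 4, 4, -8, -32, -68, -116
b: -9, -5, -1, -9, -41, -109

-109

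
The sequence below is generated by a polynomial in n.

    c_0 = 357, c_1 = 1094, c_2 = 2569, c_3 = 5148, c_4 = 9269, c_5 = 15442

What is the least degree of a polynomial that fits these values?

Δ: 737, 1475, 2579, 4121, 6173
Δ²: 738, 1104, 1542, 2052
Δ³: 366, 438, 510
Δ⁴: 72, 72
The fourth differences are constant, so the polynomial has degree 4.

4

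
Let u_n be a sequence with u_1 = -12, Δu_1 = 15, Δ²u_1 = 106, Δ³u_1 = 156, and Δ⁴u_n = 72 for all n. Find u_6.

3043

Build the table forward from the leading diagonal:
Δ⁴: 72  72  72  72  72  72
Δ³: 156  228  300  372  444  516
Δ²: 106  262  490  790  1162  1606
Δ: 15  121  383  873  1663  2825
u: -12  3  124  507  1380  3043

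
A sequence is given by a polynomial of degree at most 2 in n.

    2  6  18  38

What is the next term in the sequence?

66

4, 12, 20
8, 8
Constant second difference = 8, so extend:
20 + 8 = 28;  38 + 28 = 66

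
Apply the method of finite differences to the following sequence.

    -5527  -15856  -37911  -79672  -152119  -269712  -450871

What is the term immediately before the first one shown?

First differences: -10329  -22055  -41761  -72447  -117593  -181159
Second differences: -11726  -19706  -30686  -45146  -63566
Third differences: -7980  -10980  -14460  -18420
Fourth differences: -3000  -3480  -3960
Fifth differences: -480  -480
The fifth differences are constant at -480.
Work back: -3000 + 480 = -2520;  -7980 + 2520 = -5460;  -11726 + 5460 = -6266;  -10329 + 6266 = -4063;  -5527 + 4063 = -1464

-1464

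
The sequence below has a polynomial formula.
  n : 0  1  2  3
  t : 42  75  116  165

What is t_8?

D1: 33, 41, 49
D2: 8, 8
The second differences are constant (8).
49 + 8 = 57;  165 + 57 = 222
57 + 8 = 65;  222 + 65 = 287
65 + 8 = 73;  287 + 73 = 360
73 + 8 = 81;  360 + 81 = 441
81 + 8 = 89;  441 + 89 = 530

530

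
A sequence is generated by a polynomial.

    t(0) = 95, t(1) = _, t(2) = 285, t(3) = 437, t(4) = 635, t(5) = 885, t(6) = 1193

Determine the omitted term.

173

Using the last 5 terms:
First differences: 152, 198, 250, 308
Second differences: 46, 52, 58
Third differences: 6, 6
Constant third difference = 6.
Extend backward: 46 − 6 = 40;  152 − 40 = 112;  285 − 112 = 173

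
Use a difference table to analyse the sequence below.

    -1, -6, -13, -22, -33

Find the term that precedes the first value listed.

-5, -7, -9, -11
-2, -2, -2
The second differences are constant at -2.
Work back: -5 + 2 = -3;  -1 + 3 = 2

2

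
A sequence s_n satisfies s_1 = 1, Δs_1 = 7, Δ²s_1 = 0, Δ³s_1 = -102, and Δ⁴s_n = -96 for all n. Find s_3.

15

Build the table forward from the leading diagonal:
Fourth differences: -96, -96, -96
Third differences: -102, -198, -294
Second differences: 0, -102, -300
First differences: 7, 7, -95
s: 1, 8, 15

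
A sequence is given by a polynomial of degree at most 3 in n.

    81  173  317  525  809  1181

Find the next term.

1653

92, 144, 208, 284, 372
52, 64, 76, 88
12, 12, 12
Third differences constant at 12.
88 + 12 = 100;  372 + 100 = 472;  1181 + 472 = 1653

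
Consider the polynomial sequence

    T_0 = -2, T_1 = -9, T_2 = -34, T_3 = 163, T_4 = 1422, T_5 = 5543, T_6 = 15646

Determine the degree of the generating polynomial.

First differences: -7, -25, 197, 1259, 4121, 10103
Second differences: -18, 222, 1062, 2862, 5982
Third differences: 240, 840, 1800, 3120
Fourth differences: 600, 960, 1320
Fifth differences: 360, 360
The fifth differences are constant, so the polynomial has degree 5.

5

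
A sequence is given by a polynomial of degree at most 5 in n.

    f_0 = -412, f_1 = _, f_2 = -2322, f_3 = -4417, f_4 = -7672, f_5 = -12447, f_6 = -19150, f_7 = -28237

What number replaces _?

Using the last 6 terms:
First differences: -2095, -3255, -4775, -6703, -9087
Second differences: -1160, -1520, -1928, -2384
Third differences: -360, -408, -456
Fourth differences: -48, -48
Constant fourth difference = -48.
Extend backward: -360 + 48 = -312;  -1160 + 312 = -848;  -2095 + 848 = -1247;  -2322 + 1247 = -1075

-1075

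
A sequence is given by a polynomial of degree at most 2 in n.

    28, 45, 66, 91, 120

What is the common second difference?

4

Δ: 17, 21, 25, 29
Δ²: 4, 4, 4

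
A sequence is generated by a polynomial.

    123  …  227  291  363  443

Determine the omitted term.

171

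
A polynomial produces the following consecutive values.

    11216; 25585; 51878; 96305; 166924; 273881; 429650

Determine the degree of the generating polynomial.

5

D1: 14369, 26293, 44427, 70619, 106957, 155769
D2: 11924, 18134, 26192, 36338, 48812
D3: 6210, 8058, 10146, 12474
D4: 1848, 2088, 2328
D5: 240, 240
The fifth differences are constant, so the polynomial has degree 5.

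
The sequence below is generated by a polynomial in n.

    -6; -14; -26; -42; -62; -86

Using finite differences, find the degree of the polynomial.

2

First differences: -8, -12, -16, -20, -24
Second differences: -4, -4, -4, -4
The second differences are constant, so the polynomial has degree 2.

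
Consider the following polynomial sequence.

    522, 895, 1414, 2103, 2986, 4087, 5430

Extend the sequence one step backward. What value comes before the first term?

First differences: 373  519  689  883  1101  1343
Second differences: 146  170  194  218  242
Third differences: 24  24  24  24
The third differences are constant at 24.
Work back: 146 − 24 = 122;  373 − 122 = 251;  522 − 251 = 271

271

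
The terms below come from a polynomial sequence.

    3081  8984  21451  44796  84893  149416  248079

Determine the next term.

392876

D1: 5903, 12467, 23345, 40097, 64523, 98663
D2: 6564, 10878, 16752, 24426, 34140
D3: 4314, 5874, 7674, 9714
D4: 1560, 1800, 2040
D5: 240, 240
Fifth differences constant at 240.
2040 + 240 = 2280;  9714 + 2280 = 11994;  34140 + 11994 = 46134;  98663 + 46134 = 144797;  248079 + 144797 = 392876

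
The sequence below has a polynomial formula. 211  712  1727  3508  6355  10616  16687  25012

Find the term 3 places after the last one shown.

68671

Δ: 501  1015  1781  2847  4261  6071  8325
Δ²: 514  766  1066  1414  1810  2254
Δ³: 252  300  348  396  444
Δ⁴: 48  48  48  48
Fourth differences constant at 48.
444 + 48 = 492;  2254 + 492 = 2746;  8325 + 2746 = 11071;  25012 + 11071 = 36083
492 + 48 = 540;  2746 + 540 = 3286;  11071 + 3286 = 14357;  36083 + 14357 = 50440
540 + 48 = 588;  3286 + 588 = 3874;  14357 + 3874 = 18231;  50440 + 18231 = 68671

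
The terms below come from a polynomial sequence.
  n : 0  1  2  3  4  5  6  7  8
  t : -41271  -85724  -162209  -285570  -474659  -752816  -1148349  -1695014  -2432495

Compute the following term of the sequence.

-3406884

First differences: -44453  -76485  -123361  -189089  -278157  -395533  -546665  -737481
Second differences: -32032  -46876  -65728  -89068  -117376  -151132  -190816
Third differences: -14844  -18852  -23340  -28308  -33756  -39684
Fourth differences: -4008  -4488  -4968  -5448  -5928
Fifth differences: -480  -480  -480  -480
Fifth differences constant at -480.
-5928 − 480 = -6408;  -39684 − 6408 = -46092;  -190816 − 46092 = -236908;  -737481 − 236908 = -974389;  -2432495 − 974389 = -3406884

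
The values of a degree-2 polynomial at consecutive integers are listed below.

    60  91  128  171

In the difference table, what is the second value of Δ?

D1: 31, 37, 43
D2: 6, 6

37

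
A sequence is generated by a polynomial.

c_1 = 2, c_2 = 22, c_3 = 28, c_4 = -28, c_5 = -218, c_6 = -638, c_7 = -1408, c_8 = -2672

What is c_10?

-7378

D1: 20, 6, -56, -190, -420, -770, -1264
D2: -14, -62, -134, -230, -350, -494
D3: -48, -72, -96, -120, -144
D4: -24, -24, -24, -24
Constant fourth difference = -24, so extend:
-144 − 24 = -168;  -494 − 168 = -662;  -1264 − 662 = -1926;  -2672 − 1926 = -4598
-168 − 24 = -192;  -662 − 192 = -854;  -1926 − 854 = -2780;  -4598 − 2780 = -7378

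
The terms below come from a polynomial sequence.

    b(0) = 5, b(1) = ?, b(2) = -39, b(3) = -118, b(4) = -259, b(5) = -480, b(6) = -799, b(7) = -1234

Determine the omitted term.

-4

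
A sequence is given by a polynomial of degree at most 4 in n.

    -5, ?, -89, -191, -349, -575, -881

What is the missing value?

Using the last 5 terms:
-102, -158, -226, -306
-56, -68, -80
-12, -12
Constant third difference = -12.
Extend backward: -56 + 12 = -44;  -102 + 44 = -58;  -89 + 58 = -31

-31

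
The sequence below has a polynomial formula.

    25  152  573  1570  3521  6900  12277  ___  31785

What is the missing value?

Using the first 7 terms:
D1: 127, 421, 997, 1951, 3379, 5377
D2: 294, 576, 954, 1428, 1998
D3: 282, 378, 474, 570
D4: 96, 96, 96
Constant fourth difference = 96.
Extend forward: 570 + 96 = 666;  1998 + 666 = 2664;  5377 + 2664 = 8041;  12277 + 8041 = 20318

20318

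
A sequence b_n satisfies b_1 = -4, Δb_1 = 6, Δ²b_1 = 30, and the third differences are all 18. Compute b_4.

Build the table forward from the leading diagonal:
Δ³: 18  18  18  18
Δ²: 30  48  66  84
Δ: 6  36  84  150
b: -4  2  38  122

122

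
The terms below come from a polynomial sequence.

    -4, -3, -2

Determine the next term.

-1

Δ: 1  1
The first differences are constant (1).
-2 + 1 = -1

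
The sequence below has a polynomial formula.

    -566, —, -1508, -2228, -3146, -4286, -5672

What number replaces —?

Using the last 5 terms:
D1: -720, -918, -1140, -1386
D2: -198, -222, -246
D3: -24, -24
Constant third difference = -24.
Extend backward: -198 + 24 = -174;  -720 + 174 = -546;  -1508 + 546 = -962

-962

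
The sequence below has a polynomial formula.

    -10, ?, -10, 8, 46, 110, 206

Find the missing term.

-14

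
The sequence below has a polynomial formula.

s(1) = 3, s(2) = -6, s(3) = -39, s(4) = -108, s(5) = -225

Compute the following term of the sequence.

-402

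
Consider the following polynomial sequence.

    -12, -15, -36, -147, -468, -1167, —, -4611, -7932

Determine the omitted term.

-2460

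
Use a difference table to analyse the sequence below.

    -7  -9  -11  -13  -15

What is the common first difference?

-2

First differences: -2, -2, -2, -2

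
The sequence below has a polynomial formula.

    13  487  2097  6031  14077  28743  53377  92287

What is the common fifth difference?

First differences: 474, 1610, 3934, 8046, 14666, 24634, 38910
Second differences: 1136, 2324, 4112, 6620, 9968, 14276
Third differences: 1188, 1788, 2508, 3348, 4308
Fourth differences: 600, 720, 840, 960
Fifth differences: 120, 120, 120

120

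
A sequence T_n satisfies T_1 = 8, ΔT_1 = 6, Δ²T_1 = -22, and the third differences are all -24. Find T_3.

Build the table forward from the leading diagonal:
Third differences: -24, -24, -24
Second differences: -22, -46, -70
First differences: 6, -16, -62
T: 8, 14, -2

-2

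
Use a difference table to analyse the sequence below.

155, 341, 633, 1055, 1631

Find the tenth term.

First differences: 186, 292, 422, 576
Second differences: 106, 130, 154
Third differences: 24, 24
The third differences are constant (24).
154 + 24 = 178;  576 + 178 = 754;  1631 + 754 = 2385
178 + 24 = 202;  754 + 202 = 956;  2385 + 956 = 3341
202 + 24 = 226;  956 + 226 = 1182;  3341 + 1182 = 4523
226 + 24 = 250;  1182 + 250 = 1432;  4523 + 1432 = 5955
250 + 24 = 274;  1432 + 274 = 1706;  5955 + 1706 = 7661

7661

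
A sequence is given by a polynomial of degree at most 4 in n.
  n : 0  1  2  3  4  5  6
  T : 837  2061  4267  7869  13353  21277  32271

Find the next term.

47037

Δ: 1224  2206  3602  5484  7924  10994
Δ²: 982  1396  1882  2440  3070
Δ³: 414  486  558  630
Δ⁴: 72  72  72
The fourth differences are constant (72).
630 + 72 = 702;  3070 + 702 = 3772;  10994 + 3772 = 14766;  32271 + 14766 = 47037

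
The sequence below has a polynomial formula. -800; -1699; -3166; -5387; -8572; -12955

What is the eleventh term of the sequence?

-62710

Δ: -899  -1467  -2221  -3185  -4383
Δ²: -568  -754  -964  -1198
Δ³: -186  -210  -234
Δ⁴: -24  -24
Fourth differences constant at -24.
-234 − 24 = -258;  -1198 − 258 = -1456;  -4383 − 1456 = -5839;  -12955 − 5839 = -18794
-258 − 24 = -282;  -1456 − 282 = -1738;  -5839 − 1738 = -7577;  -18794 − 7577 = -26371
-282 − 24 = -306;  -1738 − 306 = -2044;  -7577 − 2044 = -9621;  -26371 − 9621 = -35992
-306 − 24 = -330;  -2044 − 330 = -2374;  -9621 − 2374 = -11995;  -35992 − 11995 = -47987
-330 − 24 = -354;  -2374 − 354 = -2728;  -11995 − 2728 = -14723;  -47987 − 14723 = -62710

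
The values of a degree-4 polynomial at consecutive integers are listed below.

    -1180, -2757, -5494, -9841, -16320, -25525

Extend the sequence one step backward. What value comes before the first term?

-385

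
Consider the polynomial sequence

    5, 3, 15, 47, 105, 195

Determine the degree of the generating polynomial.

3

First differences: -2, 12, 32, 58, 90
Second differences: 14, 20, 26, 32
Third differences: 6, 6, 6
The third differences are constant, so the polynomial has degree 3.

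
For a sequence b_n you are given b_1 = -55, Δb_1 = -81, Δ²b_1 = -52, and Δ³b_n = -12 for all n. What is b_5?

Build the table forward from the leading diagonal:
D3: -12, -12, -12, -12, -12
D2: -52, -64, -76, -88, -100
D1: -81, -133, -197, -273, -361
b: -55, -136, -269, -466, -739

-739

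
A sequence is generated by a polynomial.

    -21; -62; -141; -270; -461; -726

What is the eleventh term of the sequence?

Δ: -41, -79, -129, -191, -265
Δ²: -38, -50, -62, -74
Δ³: -12, -12, -12
The third differences are constant (-12).
-74 − 12 = -86;  -265 − 86 = -351;  -726 − 351 = -1077
-86 − 12 = -98;  -351 − 98 = -449;  -1077 − 449 = -1526
-98 − 12 = -110;  -449 − 110 = -559;  -1526 − 559 = -2085
-110 − 12 = -122;  -559 − 122 = -681;  -2085 − 681 = -2766
-122 − 12 = -134;  -681 − 134 = -815;  -2766 − 815 = -3581

-3581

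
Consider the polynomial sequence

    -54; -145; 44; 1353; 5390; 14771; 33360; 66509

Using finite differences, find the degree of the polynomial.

First differences: -91, 189, 1309, 4037, 9381, 18589, 33149
Second differences: 280, 1120, 2728, 5344, 9208, 14560
Third differences: 840, 1608, 2616, 3864, 5352
Fourth differences: 768, 1008, 1248, 1488
Fifth differences: 240, 240, 240
The fifth differences are constant, so the polynomial has degree 5.

5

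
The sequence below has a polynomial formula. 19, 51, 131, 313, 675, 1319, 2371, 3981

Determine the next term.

D1: 32 , 80 , 182 , 362 , 644 , 1052 , 1610
D2: 48 , 102 , 180 , 282 , 408 , 558
D3: 54 , 78 , 102 , 126 , 150
D4: 24 , 24 , 24 , 24
Constant fourth difference = 24, so extend:
150 + 24 = 174;  558 + 174 = 732;  1610 + 732 = 2342;  3981 + 2342 = 6323

6323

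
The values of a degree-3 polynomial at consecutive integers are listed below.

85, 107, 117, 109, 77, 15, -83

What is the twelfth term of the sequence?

-1323

Δ: 22, 10, -8, -32, -62, -98
Δ²: -12, -18, -24, -30, -36
Δ³: -6, -6, -6, -6
The third differences are constant (-6).
-36 − 6 = -42;  -98 − 42 = -140;  -83 − 140 = -223
-42 − 6 = -48;  -140 − 48 = -188;  -223 − 188 = -411
-48 − 6 = -54;  -188 − 54 = -242;  -411 − 242 = -653
-54 − 6 = -60;  -242 − 60 = -302;  -653 − 302 = -955
-60 − 6 = -66;  -302 − 66 = -368;  -955 − 368 = -1323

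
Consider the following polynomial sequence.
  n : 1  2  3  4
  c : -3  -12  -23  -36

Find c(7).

Δ: -9  -11  -13
Δ²: -2  -2
Second differences constant at -2.
-13 − 2 = -15;  -36 − 15 = -51
-15 − 2 = -17;  -51 − 17 = -68
-17 − 2 = -19;  -68 − 19 = -87

-87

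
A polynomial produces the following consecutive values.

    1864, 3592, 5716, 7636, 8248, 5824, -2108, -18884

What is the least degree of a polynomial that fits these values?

1728, 2124, 1920, 612, -2424, -7932, -16776
396, -204, -1308, -3036, -5508, -8844
-600, -1104, -1728, -2472, -3336
-504, -624, -744, -864
-120, -120, -120
The fifth differences are constant, so the polynomial has degree 5.

5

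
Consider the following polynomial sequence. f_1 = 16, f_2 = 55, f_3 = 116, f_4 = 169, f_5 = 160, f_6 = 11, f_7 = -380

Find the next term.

-1139

First differences: 39 , 61 , 53 , -9 , -149 , -391
Second differences: 22 , -8 , -62 , -140 , -242
Third differences: -30 , -54 , -78 , -102
Fourth differences: -24 , -24 , -24
The fourth differences are constant (-24).
-102 − 24 = -126;  -242 − 126 = -368;  -391 − 368 = -759;  -380 − 759 = -1139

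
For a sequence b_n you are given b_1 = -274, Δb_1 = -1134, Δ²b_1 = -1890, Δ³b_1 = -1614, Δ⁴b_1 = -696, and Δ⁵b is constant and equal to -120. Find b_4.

Build the table forward from the leading diagonal:
Fifth differences: -120, -120, -120, -120
Fourth differences: -696, -816, -936, -1056
Third differences: -1614, -2310, -3126, -4062
Second differences: -1890, -3504, -5814, -8940
First differences: -1134, -3024, -6528, -12342
b: -274, -1408, -4432, -10960

-10960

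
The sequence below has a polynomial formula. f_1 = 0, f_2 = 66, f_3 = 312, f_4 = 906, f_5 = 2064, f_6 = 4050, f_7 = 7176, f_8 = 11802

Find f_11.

Δ: 66, 246, 594, 1158, 1986, 3126, 4626
Δ²: 180, 348, 564, 828, 1140, 1500
Δ³: 168, 216, 264, 312, 360
Δ⁴: 48, 48, 48, 48
Constant fourth difference = 48, so extend:
360 + 48 = 408;  1500 + 408 = 1908;  4626 + 1908 = 6534;  11802 + 6534 = 18336
408 + 48 = 456;  1908 + 456 = 2364;  6534 + 2364 = 8898;  18336 + 8898 = 27234
456 + 48 = 504;  2364 + 504 = 2868;  8898 + 2868 = 11766;  27234 + 11766 = 39000

39000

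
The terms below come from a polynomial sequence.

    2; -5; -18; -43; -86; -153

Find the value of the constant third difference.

-6

First differences: -7, -13, -25, -43, -67
Second differences: -6, -12, -18, -24
Third differences: -6, -6, -6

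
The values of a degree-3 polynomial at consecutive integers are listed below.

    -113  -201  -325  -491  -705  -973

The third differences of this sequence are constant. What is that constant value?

D1: -88, -124, -166, -214, -268
D2: -36, -42, -48, -54
D3: -6, -6, -6

-6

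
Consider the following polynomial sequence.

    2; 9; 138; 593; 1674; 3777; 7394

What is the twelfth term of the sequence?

D1: 7  129  455  1081  2103  3617
D2: 122  326  626  1022  1514
D3: 204  300  396  492
D4: 96  96  96
The fourth differences are constant (96).
492 + 96 = 588;  1514 + 588 = 2102;  3617 + 2102 = 5719;  7394 + 5719 = 13113
588 + 96 = 684;  2102 + 684 = 2786;  5719 + 2786 = 8505;  13113 + 8505 = 21618
684 + 96 = 780;  2786 + 780 = 3566;  8505 + 3566 = 12071;  21618 + 12071 = 33689
780 + 96 = 876;  3566 + 876 = 4442;  12071 + 4442 = 16513;  33689 + 16513 = 50202
876 + 96 = 972;  4442 + 972 = 5414;  16513 + 5414 = 21927;  50202 + 21927 = 72129

72129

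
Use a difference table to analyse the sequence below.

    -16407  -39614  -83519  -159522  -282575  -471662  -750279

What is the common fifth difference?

D1: -23207, -43905, -76003, -123053, -189087, -278617
D2: -20698, -32098, -47050, -66034, -89530
D3: -11400, -14952, -18984, -23496
D4: -3552, -4032, -4512
D5: -480, -480

-480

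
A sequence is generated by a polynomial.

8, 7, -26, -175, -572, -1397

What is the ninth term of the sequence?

-8960

D1: -1, -33, -149, -397, -825
D2: -32, -116, -248, -428
D3: -84, -132, -180
D4: -48, -48
Fourth differences constant at -48.
-180 − 48 = -228;  -428 − 228 = -656;  -825 − 656 = -1481;  -1397 − 1481 = -2878
-228 − 48 = -276;  -656 − 276 = -932;  -1481 − 932 = -2413;  -2878 − 2413 = -5291
-276 − 48 = -324;  -932 − 324 = -1256;  -2413 − 1256 = -3669;  -5291 − 3669 = -8960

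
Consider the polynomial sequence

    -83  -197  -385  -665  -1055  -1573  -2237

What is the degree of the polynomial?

3

Δ: -114, -188, -280, -390, -518, -664
Δ²: -74, -92, -110, -128, -146
Δ³: -18, -18, -18, -18
The third differences are constant, so the polynomial has degree 3.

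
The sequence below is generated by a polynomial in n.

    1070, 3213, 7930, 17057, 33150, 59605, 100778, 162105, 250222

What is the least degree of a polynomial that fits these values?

Δ: 2143, 4717, 9127, 16093, 26455, 41173, 61327, 88117
Δ²: 2574, 4410, 6966, 10362, 14718, 20154, 26790
Δ³: 1836, 2556, 3396, 4356, 5436, 6636
Δ⁴: 720, 840, 960, 1080, 1200
Δ⁵: 120, 120, 120, 120
The fifth differences are constant, so the polynomial has degree 5.

5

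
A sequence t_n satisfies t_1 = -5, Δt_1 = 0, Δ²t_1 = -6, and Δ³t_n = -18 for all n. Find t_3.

-11

Build the table forward from the leading diagonal:
Δ³: -18  -18  -18
Δ²: -6  -24  -42
Δ: 0  -6  -30
t: -5  -5  -11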